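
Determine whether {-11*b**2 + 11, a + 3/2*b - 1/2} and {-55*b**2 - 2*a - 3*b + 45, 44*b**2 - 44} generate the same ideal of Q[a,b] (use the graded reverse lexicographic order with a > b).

Two ideals are equal iff their reduced Gröbner bases coincide (the reduced basis is unique for a fixed ordering).
Buchberger on the first generating set:
f_1 = -11*b**2 + 11, LT = b**2.
f_2 = a + 3/2*b - 1/2, LT = a.

The S-polynomials (S(f_1,f_2)) all reduce to 0 modulo the current basis, so we have a Gröbner basis.
Inter-reduce: drop elements whose leading term is divisible by another's, tail-reduce, and make monic.
Reduced Gröbner basis: {b**2 - 1, a + 3/2*b - 1/2}.

Buchberger on the second generating set:
h_1 = -55*b**2 - 2*a - 3*b + 45, LT = b**2.
h_2 = 44*b**2 - 44, LT = b**2.

S(h_1,h_2): lcm = b**2. S = 2/55*a + 3/55*b + 2/11.
  leading term a: no divisor's leading term divides it; move 2/55*a to the remainder.
  leading term b: no divisor's leading term divides it; move 3/55*b to the remainder.
  leading term 1: no divisor's leading term divides it; move 2/11 to the remainder.
  remainder 2/55*a + 3/55*b + 2/11 ≠ 0; add k_3 = 2/55*a + 3/55*b + 2/11 to the basis.

The other S-polynomials (S(h_1,k_3), S(h_2,k_3)) all reduce to 0 modulo the current basis, so we have a Gröbner basis.
Inter-reduce: drop elements whose leading term is divisible by another's, tail-reduce, and make monic.
Reduced Gröbner basis: {b**2 - 1, a + 3/2*b + 5}.

These differ, so the ideals are not equal.

No, the ideals differ.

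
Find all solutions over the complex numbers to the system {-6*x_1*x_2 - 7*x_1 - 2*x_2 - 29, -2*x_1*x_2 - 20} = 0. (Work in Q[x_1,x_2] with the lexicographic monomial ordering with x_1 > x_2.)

Compute a lex Gröbner basis by Buchberger's algorithm.
f_1 = -6*x_1*x_2 - 7*x_1 - 2*x_2 - 29, LT = x_1*x_2.
f_2 = -2*x_1*x_2 - 20, LT = x_1*x_2.

S(f_1,f_2): lcm = x_1*x_2. S = 7/6*x_1 + 1/3*x_2 - 31/6.
  reduce S modulo (f_1, f_2):
  remainder 7/6*x_1 + 1/3*x_2 - 31/6 ≠ 0; add h_3 = 7/6*x_1 + 1/3*x_2 - 31/6 to the basis.

S(f_1,h_3): lcm = x_1*x_2. S = 7/6*x_1 - 2/7*x_2**2 + 100/21*x_2 + 29/6.
  reduce S modulo (f_1, f_2, h_3):
  remainder -2/7*x_2**2 + 31/7*x_2 + 10 ≠ 0; add h_4 = -2/7*x_2**2 + 31/7*x_2 + 10 to the basis.

The other S-polynomials (S(f_2,h_3), S(f_1,h_4), S(f_2,h_4), S(h_3,h_4)) all reduce to 0 modulo the current basis, so we have a Gröbner basis.
Inter-reduce: drop elements whose leading term is divisible by another's, tail-reduce, and make monic.
Reduced Gröbner basis: {x_1 + 2/7*x_2 - 31/7, x_2**2 - 31/2*x_2 - 35}.

A lex Gröbner basis eliminates variables successively. Here x_2**2 - 31/2*x_2 - 35 depends only on x_2, with roots {-2, 35/2}; lifting each root through the earlier basis elements recovers the full solutions.
  x_2 = -2: the earlier basis element becomes x_1 - 5 = 0, giving x_1 = 5 — point (5, -2).
  x_2 = 35/2: the earlier basis element becomes x_1 + 4/7 = 0, giving x_1 = -4/7 — point (-4/7, 35/2).

{(5, -2), (-4/7, 35/2)}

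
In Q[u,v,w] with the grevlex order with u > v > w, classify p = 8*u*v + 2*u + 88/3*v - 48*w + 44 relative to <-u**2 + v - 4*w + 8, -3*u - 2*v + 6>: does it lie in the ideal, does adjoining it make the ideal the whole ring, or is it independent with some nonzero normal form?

First compute the reduced Gröbner basis of I by Buchberger's algorithm.
f_1 = -u**2 + v - 4*w + 8, LT = u**2.
f_2 = -3*u - 2*v + 6, LT = u.

S(f_1,f_2): lcm = u**2. S = -2/3*u*v + 2*u - v + 4*w - 8.
  leading term u*v: subtract (2/9*v)·f_2 from -2/3*u*v + 2*u - v + 4*w - 8 → 4/9*v**2 + 2*u - 7/3*v + 4*w - 8
  leading term v**2: no divisor's leading term divides it; move 4/9*v**2 to the remainder.
  leading term u: subtract (-2/3)·f_2 from 2*u - 7/3*v + 4*w - 8 → -11/3*v + 4*w - 4
  leading term v: no divisor's leading term divides it; move -11/3*v to the remainder.
  leading term w: no divisor's leading term divides it; move 4*w to the remainder.
  leading term 1: no divisor's leading term divides it; move -4 to the remainder.
  remainder 4/9*v**2 - 11/3*v + 4*w - 4 ≠ 0; add h_3 = 4/9*v**2 - 11/3*v + 4*w - 4 to the basis.

S(f_1,h_3): leading monomials are coprime, so the S-polynomial reduces to 0 (Buchberger's first criterion).
S(f_2,h_3): leading monomials are coprime, so the S-polynomial reduces to 0 (Buchberger's first criterion).
Every S-polynomial of the final basis reduces to 0, so we have a Gröbner basis.
Inter-reduce: drop elements whose leading term is divisible by another's, tail-reduce, and make monic.
Reduced Gröbner basis: {v**2 - 33/4*v + 9*w - 9, u + 2/3*v - 2}.
Label its elements g_1 = v**2 - 33/4*v + 9*w - 9, g_2 = u + 2/3*v - 2.

Reduce p = 8*u*v + 2*u + 88/3*v - 48*w + 44 modulo G:
  leading term u*v: subtract (8*v)·g_2 from 8*u*v + 2*u + 88/3*v - 48*w + 44 → -16/3*v**2 + 2*u + 136/3*v - 48*w + 44
  leading term v**2: subtract (-16/3)·g_1 from -16/3*v**2 + 2*u + 136/3*v - 48*w + 44 → 2*u + 4/3*v - 4
  leading term u: subtract (2)·g_2 from 2*u + 4/3*v - 4 → 0
  normal form = 0.
Since the normal form is 0, p ∈ I.

8*u*v + 2*u + 88/3*v - 48*w + 44 lies in I (it reduces to 0).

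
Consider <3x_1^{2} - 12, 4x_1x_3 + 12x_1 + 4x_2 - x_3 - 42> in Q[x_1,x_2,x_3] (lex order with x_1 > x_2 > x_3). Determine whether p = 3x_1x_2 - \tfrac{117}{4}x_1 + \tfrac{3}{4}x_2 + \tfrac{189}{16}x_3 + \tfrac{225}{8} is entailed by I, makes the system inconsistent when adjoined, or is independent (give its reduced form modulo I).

First compute the reduced Gröbner basis of I by Buchberger's algorithm.
f_1 = 3x_1^{2} - 12, LT = x_1^{2}.
f_2 = 4x_1x_3 + 12x_1 + 4x_2 - x_3 - 42, LT = x_1x_3.

S(f_1,f_2): lcm = x_1^{2}x_3. S = -3x_1^{2} - x_1x_2 + \tfrac{1}{4}x_1x_3 + \tfrac{21}{2}x_1 - 4x_3.
  reduce S modulo (f_1, f_2):
  remainder -x_1x_2 + \tfrac{39}{4}x_1 - \tfrac{1}{4}x_2 - \tfrac{63}{16}x_3 - \tfrac{75}{8} ≠ 0; add h_3 = -x_1x_2 + \tfrac{39}{4}x_1 - \tfrac{1}{4}x_2 - \tfrac{63}{16}x_3 - \tfrac{75}{8} to the basis.

S(f_2,h_3): lcm = x_1x_2x_3. S = 3x_1x_2 + \tfrac{39}{4}x_1x_3 + x_2^{2} - \tfrac{1}{2}x_2x_3 - \tfrac{21}{2}x_2 - \tfrac{63}{16}x_3^{2} - \tfrac{75}{8}x_3.
  reduce S modulo (f_1, f_2, h_3):
  remainder x_2^{2} - \tfrac{1}{2}x_2x_3 - 21x_2 - \tfrac{63}{16}x_3^{2} - \tfrac{75}{4}x_3 + \tfrac{297}{4} ≠ 0; add h_4 = x_2^{2} - \tfrac{1}{2}x_2x_3 - 21x_2 - \tfrac{63}{16}x_3^{2} - \tfrac{75}{4}x_3 + \tfrac{297}{4} to the basis.

The other S-polynomials (S(f_1,h_3), S(f_1,h_4), S(f_2,h_4), S(h_3,h_4)) all reduce to 0 modulo the current basis, so we have a Gröbner basis.
Inter-reduce: drop elements whose leading term is divisible by another's, tail-reduce, and make monic.
Reduced Gröbner basis: {x_1^{2} - 4, x_1x_2 - \tfrac{39}{4}x_1 + \tfrac{1}{4}x_2 + \tfrac{63}{16}x_3 + \tfrac{75}{8}, x_1x_3 + 3x_1 + x_2 - \tfrac{1}{4}x_3 - \tfrac{21}{2}, x_2^{2} - \tfrac{1}{2}x_2x_3 - 21x_2 - \tfrac{63}{16}x_3^{2} - \tfrac{75}{4}x_3 + \tfrac{297}{4}}.
Label its elements g_1 = x_1^{2} - 4, g_2 = x_1x_2 - \tfrac{39}{4}x_1 + \tfrac{1}{4}x_2 + \tfrac{63}{16}x_3 + \tfrac{75}{8}, g_3 = x_1x_3 + 3x_1 + x_2 - \tfrac{1}{4}x_3 - \tfrac{21}{2}, g_4 = x_2^{2} - \tfrac{1}{2}x_2x_3 - 21x_2 - \tfrac{63}{16}x_3^{2} - \tfrac{75}{4}x_3 + \tfrac{297}{4}.

Reduce p = 3x_1x_2 - \tfrac{117}{4}x_1 + \tfrac{3}{4}x_2 + \tfrac{189}{16}x_3 + \tfrac{225}{8} modulo G:
  leading term x_1x_2: subtract (3)·g_2 from 3x_1x_2 - \tfrac{117}{4}x_1 + \tfrac{3}{4}x_2 + \tfrac{189}{16}x_3 + \tfrac{225}{8} → 0
  normal form = 0.
Since the normal form is 0, p ∈ I.

3x_1x_2 - \tfrac{117}{4}x_1 + \tfrac{3}{4}x_2 + \tfrac{189}{16}x_3 + \tfrac{225}{8} lies in I (it reduces to 0).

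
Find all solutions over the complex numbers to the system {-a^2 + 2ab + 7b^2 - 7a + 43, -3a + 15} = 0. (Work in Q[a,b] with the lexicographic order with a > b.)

Compute a lex Gröbner basis by Buchberger's algorithm.
f_1 = -a^2 + 2ab - 7a + 7b^2 + 43, LT = a^2.
f_2 = -3a + 15, LT = a.

S(f_1,f_2): lcm = a^2. S = -2ab + 12a - 7b^2 - 43.
  reduce S modulo (f_1, f_2):
  remainder -7b^2 - 10b + 17 ≠ 0; add h_3 = -7b^2 - 10b + 17 to the basis.

The other S-polynomials (S(f_1,h_3), S(f_2,h_3)) all reduce to 0 modulo the current basis, so we have a Gröbner basis.
Inter-reduce: drop elements whose leading term is divisible by another's, tail-reduce, and make monic.
Reduced Gröbner basis: {a - 5, b^2 + 10/7b - 17/7}.

A lex Gröbner basis eliminates variables successively. Here b^2 + 10/7b - 17/7 depends only on b, with roots {-17/7, 1}; lifting each root through the earlier basis elements recovers the full solutions.
  b = -17/7: the earlier basis element becomes a - 5 = 0, giving a = 5 — point (5, -17/7).
  b = 1: the earlier basis element becomes a - 5 = 0, giving a = 5 — point (5, 1).
Zero-dimensionality of the ideal guarantees finitely many solutions over ℂ.

{(5, -17/7), (5, 1)}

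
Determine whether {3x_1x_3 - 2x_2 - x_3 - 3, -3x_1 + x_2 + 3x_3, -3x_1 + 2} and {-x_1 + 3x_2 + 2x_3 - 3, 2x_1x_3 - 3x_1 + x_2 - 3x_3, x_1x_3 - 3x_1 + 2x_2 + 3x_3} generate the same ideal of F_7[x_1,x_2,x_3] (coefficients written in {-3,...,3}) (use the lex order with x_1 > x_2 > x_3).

No, the ideals differ.

Since reduced Gröbner bases are canonical representatives of ideals under a given ordering, it suffices to compute and compare them.
Buchberger on the first generating set:
f_1 = 3x_1x_3 - 2x_2 - x_3 - 3, LT = x_1x_3.
f_2 = -3x_1 + x_2 + 3x_3, LT = x_1.
f_3 = -3x_1 + 2, LT = x_1.

S(f_1,f_2): lcm = x_1x_3. S = -2x_2x_3 - 3x_2 + x_3^2 + 2x_3 - 1.
  leading term x_2x_3: no divisor's leading term divides it; move -2x_2x_3 to the remainder.
  leading term x_2: no divisor's leading term divides it; move -3x_2 to the remainder.
  leading term x_3^2: no divisor's leading term divides it; move x_3^2 to the remainder.
  leading term x_3: no divisor's leading term divides it; move 2x_3 to the remainder.
  leading term 1: no divisor's leading term divides it; move -1 to the remainder.
  remainder -2x_2x_3 - 3x_2 + x_3^2 + 2x_3 - 1 ≠ 0; add g_4 = -2x_2x_3 - 3x_2 + x_3^2 + 2x_3 - 1 to the basis.

S(f_1,f_3): lcm = x_1x_3. S = -3x_2 - 2x_3 - 1.
  leading term x_2: no divisor's leading term divides it; move -3x_2 to the remainder.
  leading term x_3: no divisor's leading term divides it; move -2x_3 to the remainder.
  leading term 1: no divisor's leading term divides it; move -1 to the remainder.
  remainder -3x_2 - 2x_3 - 1 ≠ 0; add g_5 = -3x_2 - 2x_3 - 1 to the basis.

The other S-polynomials (S(f_2,f_3), S(f_1,g_4), S(f_2,g_4), S(f_3,g_4), S(f_1,g_5), S(f_2,g_5), S(f_3,g_5), S(g_4,g_5)) all reduce to 0 modulo the current basis, so we have a Gröbner basis.
Inter-reduce: drop elements whose leading term is divisible by another's, tail-reduce, and make monic.
Reduced Gröbner basis: {x_1 - 3, x_2 + 3x_3 - 2}.

Buchberger on the second generating set:
h_1 = -x_1 + 3x_2 + 2x_3 - 3, LT = x_1.
h_2 = 2x_1x_3 - 3x_1 + x_2 - 3x_3, LT = x_1x_3.
h_3 = x_1x_3 - 3x_1 + 2x_2 + 3x_3, LT = x_1x_3.

S(h_1,h_2): lcm = x_1x_3. S = -2x_1 - 3x_2x_3 + 3x_2 - 2x_3^2 + x_3.
  leading term x_1: subtract (2)·h_1 from -2x_1 - 3x_2x_3 + 3x_2 - 2x_3^2 + x_3 → -3x_2x_3 - 3x_2 - 2x_3^2 - 3x_3 - 1
  leading term x_2x_3: no divisor's leading term divides it; move -3x_2x_3 to the remainder.
  leading term x_2: no divisor's leading term divides it; move -3x_2 to the remainder.
  leading term x_3^2: no divisor's leading term divides it; move -2x_3^2 to the remainder.
  leading term x_3: no divisor's leading term divides it; move -3x_3 to the remainder.
  leading term 1: no divisor's leading term divides it; move -1 to the remainder.
  remainder -3x_2x_3 - 3x_2 - 2x_3^2 - 3x_3 - 1 ≠ 0; add k_4 = -3x_2x_3 - 3x_2 - 2x_3^2 - 3x_3 - 1 to the basis.

S(h_1,h_3): lcm = x_1x_3. S = 3x_1 - 3x_2x_3 - 2x_2 - 2x_3^2.
  leading term x_1: subtract (-3)·h_1 from 3x_1 - 3x_2x_3 - 2x_2 - 2x_3^2 → -3x_2x_3 - 2x_3^2 - x_3 - 2
  leading term x_2x_3: subtract (1)·k_4 from -3x_2x_3 - 2x_3^2 - x_3 - 2 → 3x_2 + 2x_3 - 1
  leading term x_2: no divisor's leading term divides it; move 3x_2 to the remainder.
  leading term x_3: no divisor's leading term divides it; move 2x_3 to the remainder.
  leading term 1: no divisor's leading term divides it; move -1 to the remainder.
  remainder 3x_2 + 2x_3 - 1 ≠ 0; add k_5 = 3x_2 + 2x_3 - 1 to the basis.

S(k_4,k_5): lcm = x_2x_3. S = x_2 - x_3 - 2.
  leading term x_2: subtract (-2)·k_5 from x_2 - x_3 - 2 → 3x_3 + 3
  leading term x_3: no divisor's leading term divides it; move 3x_3 to the remainder.
  leading term 1: no divisor's leading term divides it; move 3 to the remainder.
  remainder 3x_3 + 3 ≠ 0; add k_6 = 3x_3 + 3 to the basis.

The other S-polynomials (S(h_2,h_3), S(h_1,k_4), S(h_2,k_4), S(h_3,k_4), S(h_1,k_5), S(h_2,k_5), S(h_3,k_5), S(h_1,k_6), S(h_2,k_6), S(h_3,k_6), S(k_4,k_6), S(k_5,k_6)) all reduce to 0 modulo the current basis, so we have a Gröbner basis.
Inter-reduce: drop elements whose leading term is divisible by another's, tail-reduce, and make monic.
Reduced Gröbner basis: {x_1 + 2, x_2 - 1, x_3 + 1}.

These differ, so the ideals are not equal.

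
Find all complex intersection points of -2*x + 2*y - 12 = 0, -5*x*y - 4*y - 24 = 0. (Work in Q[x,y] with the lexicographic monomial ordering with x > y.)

Compute a lex Gröbner basis by Buchberger's algorithm.
f_1 = -2*x + 2*y - 12, LT = x.
f_2 = -5*x*y - 4*y - 24, LT = x*y.

S(f_1,f_2): lcm = x*y. S = -y**2 + 26/5*y - 24/5.
  leading term y**2: no divisor's leading term divides it; move -y**2 to the remainder.
  leading term y: no divisor's leading term divides it; move 26/5*y to the remainder.
  leading term 1: no divisor's leading term divides it; move -24/5 to the remainder.
  remainder -y**2 + 26/5*y - 24/5 ≠ 0; add h_3 = -y**2 + 26/5*y - 24/5 to the basis.

S(f_1,h_3): leading monomials are coprime, so the S-polynomial reduces to 0 (Buchberger's first criterion).
S(f_2,h_3): lcm = x*y**2. S = 26/5*x*y - 24/5*x + 4/5*y**2 + 24/5*y.
  leading term x*y: subtract (-13/5*y)·f_1 from 26/5*x*y - 24/5*x + 4/5*y**2 + 24/5*y → -24/5*x + 6*y**2 - 132/5*y
  leading term x: subtract (12/5)·f_1 from -24/5*x + 6*y**2 - 132/5*y → 6*y**2 - 156/5*y + 144/5
  leading term y**2: subtract (-6)·h_3 from 6*y**2 - 156/5*y + 144/5 → 0
  remainder 0.

Every S-polynomial of the final basis reduces to 0, so we have a Gröbner basis.
Inter-reduce: drop elements whose leading term is divisible by another's, tail-reduce, and make monic.
Reduced Gröbner basis: {x - y + 6, y**2 - 26/5*y + 24/5}.

From the last basis element, y**2 - 26/5*y + 24/5 = 0, so y takes values in {6/5, 4}. Each choice, substituted upward through the basis, yields the corresponding point(s) of the solution set.
  y = 6/5: the earlier basis element becomes x + 24/5 = 0, giving x = -24/5 — point (-24/5, 6/5).
  y = 4: the earlier basis element becomes x + 2 = 0, giving x = -2 — point (-2, 4).
Each listed point satisfies every original equation (direct substitution).

{(-24/5, 6/5), (-2, 4)}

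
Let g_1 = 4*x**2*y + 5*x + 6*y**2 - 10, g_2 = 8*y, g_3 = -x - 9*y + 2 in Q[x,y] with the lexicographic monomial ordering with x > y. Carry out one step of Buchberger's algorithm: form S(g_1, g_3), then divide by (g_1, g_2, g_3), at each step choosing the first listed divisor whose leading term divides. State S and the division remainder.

S(g_1, g_3) = -9*x*y**2 + 2*x*y + 5/4*x + 3/2*y**2 - 5/2; remainder on division = 0.

lcm(LM(g_1), LM(g_3)) = x**2*y.
S = (lcm/LT(g_1))·g_1 − (lcm/LT(g_3))·g_3 = -9*x*y**2 + 2*x*y + 5/4*x + 3/2*y**2 - 5/2.
Reduce S modulo (g_1, g_2, g_3) in that order:
  leading term x*y**2: subtract (-9/8*x*y)·g_2 from -9*x*y**2 + 2*x*y + 5/4*x + 3/2*y**2 - 5/2 → 2*x*y + 5/4*x + 3/2*y**2 - 5/2
  leading term x*y: subtract (1/4*x)·g_2 from 2*x*y + 5/4*x + 3/2*y**2 - 5/2 → 5/4*x + 3/2*y**2 - 5/2
  leading term x: subtract (-5/4)·g_3 from 5/4*x + 3/2*y**2 - 5/2 → 3/2*y**2 - 45/4*y
  leading term y**2: subtract (3/16*y)·g_2 from 3/2*y**2 - 45/4*y → -45/4*y
  leading term y: subtract (-45/32)·g_2 from -45/4*y → 0
The remainder is 0, so this S-polynomial contributes no new basis element.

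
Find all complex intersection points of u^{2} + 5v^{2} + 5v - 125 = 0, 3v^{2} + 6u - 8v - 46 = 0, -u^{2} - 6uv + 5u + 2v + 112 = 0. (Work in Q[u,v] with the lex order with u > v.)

Compute a lex Gröbner basis by Buchberger's algorithm.
f_1 = u^{2} + 5v^{2} + 5v - 125, LT = u^{2}.
f_2 = 6u + 3v^{2} - 8v - 46, LT = u.
f_3 = -u^{2} - 6uv + 5u + 2v + 112, LT = u^{2}.

S(f_1,f_2): lcm = u^{2}. S = -\tfrac{1}{2}uv^{2} + \tfrac{4}{3}uv + \tfrac{23}{3}u + 5v^{2} + 5v - 125.
  leading term uv^{2}: subtract (-\tfrac{1}{12}v^{2})·f_2 from -\tfrac{1}{2}uv^{2} + \tfrac{4}{3}uv + \tfrac{23}{3}u + 5v^{2} + 5v - 125 → \tfrac{4}{3}uv + \tfrac{23}{3}u + \tfrac{1}{4}v^{4} - \tfrac{2}{3}v^{3} + \tfrac{7}{6}v^{2} + 5v - 125
  leading term uv: subtract (\tfrac{2}{9}v)·f_2 from \tfrac{4}{3}uv + \tfrac{23}{3}u + \tfrac{1}{4}v^{4} - \tfrac{2}{3}v^{3} + \tfrac{7}{6}v^{2} + 5v - 125 → \tfrac{23}{3}u + \tfrac{1}{4}v^{4} - \tfrac{4}{3}v^{3} + \tfrac{53}{18}v^{2} + \tfrac{137}{9}v - 125
  leading term u: subtract (\tfrac{23}{18})·f_2 from \tfrac{23}{3}u + \tfrac{1}{4}v^{4} - \tfrac{4}{3}v^{3} + \tfrac{53}{18}v^{2} + \tfrac{137}{9}v - 125 → \tfrac{1}{4}v^{4} - \tfrac{4}{3}v^{3} - \tfrac{8}{9}v^{2} + \tfrac{229}{9}v - \tfrac{596}{9}
  leading term v^{4}: no divisor's leading term divides it; move \tfrac{1}{4}v^{4} to the remainder.
  leading term v^{3}: no divisor's leading term divides it; move -\tfrac{4}{3}v^{3} to the remainder.
  leading term v^{2}: no divisor's leading term divides it; move -\tfrac{8}{9}v^{2} to the remainder.
  leading term v: no divisor's leading term divides it; move \tfrac{229}{9}v to the remainder.
  leading term 1: no divisor's leading term divides it; move -\tfrac{596}{9} to the remainder.
  remainder \tfrac{1}{4}v^{4} - \tfrac{4}{3}v^{3} - \tfrac{8}{9}v^{2} + \tfrac{229}{9}v - \tfrac{596}{9} ≠ 0; add h_4 = \tfrac{1}{4}v^{4} - \tfrac{4}{3}v^{3} - \tfrac{8}{9}v^{2} + \tfrac{229}{9}v - \tfrac{596}{9} to the basis.

S(f_1,f_3): lcm = u^{2}. S = -6uv + 5u + 5v^{2} + 7v - 13.
  leading term uv: subtract (-v)·f_2 from -6uv + 5u + 5v^{2} + 7v - 13 → 5u + 3v^{3} - 3v^{2} - 39v - 13
  leading term u: subtract (\tfrac{5}{6})·f_2 from 5u + 3v^{3} - 3v^{2} - 39v - 13 → 3v^{3} - \tfrac{11}{2}v^{2} - \tfrac{97}{3}v + \tfrac{76}{3}
  leading term v^{3}: no divisor's leading term divides it; move 3v^{3} to the remainder.
  leading term v^{2}: no divisor's leading term divides it; move -\tfrac{11}{2}v^{2} to the remainder.
  leading term v: no divisor's leading term divides it; move -\tfrac{97}{3}v to the remainder.
  leading term 1: no divisor's leading term divides it; move \tfrac{76}{3} to the remainder.
  remainder 3v^{3} - \tfrac{11}{2}v^{2} - \tfrac{97}{3}v + \tfrac{76}{3} ≠ 0; add h_5 = 3v^{3} - \tfrac{11}{2}v^{2} - \tfrac{97}{3}v + \tfrac{76}{3} to the basis.

S(h_4,h_5): lcm = v^{4}. S = -\tfrac{7}{2}v^{3} + \tfrac{65}{9}v^{2} + \tfrac{280}{3}v - \tfrac{2384}{9}.
  leading term v^{3}: subtract (-\tfrac{7}{6})·h_5 from -\tfrac{7}{2}v^{3} + \tfrac{65}{9}v^{2} + \tfrac{280}{3}v - \tfrac{2384}{9} → \tfrac{29}{36}v^{2} + \tfrac{1001}{18}v - \tfrac{706}{3}
  leading term v^{2}: no divisor's leading term divides it; move \tfrac{29}{36}v^{2} to the remainder.
  leading term v: no divisor's leading term divides it; move \tfrac{1001}{18}v to the remainder.
  leading term 1: no divisor's leading term divides it; move -\tfrac{706}{3} to the remainder.
  remainder \tfrac{29}{36}v^{2} + \tfrac{1001}{18}v - \tfrac{706}{3} ≠ 0; add h_6 = \tfrac{29}{36}v^{2} + \tfrac{1001}{18}v - \tfrac{706}{3} to the basis.

S(h_4,h_6): lcm = v^{4}. S = -\tfrac{6470}{87}v^{3} + \tfrac{75320}{261}v^{2} + \tfrac{916}{9}v - \tfrac{2384}{9}.
  leading term v^{3}: subtract (-\tfrac{6470}{261})·h_5 from -\tfrac{6470}{87}v^{3} + \tfrac{75320}{261}v^{2} + \tfrac{916}{9}v - \tfrac{2384}{9} → \tfrac{4415}{29}v^{2} - \tfrac{547898}{783}v + \tfrac{284312}{783}
  leading term v^{2}: subtract (\tfrac{158940}{841})·h_6 from \tfrac{4415}{29}v^{2} - \tfrac{547898}{783}v + \tfrac{284312}{783} → -\tfrac{254537452}{22707}v + \tfrac{1018149808}{22707}
  leading term v: no divisor's leading term divides it; move -\tfrac{254537452}{22707}v to the remainder.
  leading term 1: no divisor's leading term divides it; move \tfrac{1018149808}{22707} to the remainder.
  remainder -\tfrac{254537452}{22707}v + \tfrac{1018149808}{22707} ≠ 0; add h_7 = -\tfrac{254537452}{22707}v + \tfrac{1018149808}{22707} to the basis.

The other S-polynomials (S(f_2,f_3), S(f_1,h_4), S(f_2,h_4), S(f_3,h_4), S(f_1,h_5), S(f_2,h_5), S(f_3,h_5), S(f_1,h_6), S(f_2,h_6), S(f_3,h_6), S(h_5,h_6), S(f_1,h_7), S(f_2,h_7), S(f_3,h_7), S(h_4,h_7), S(h_5,h_7), S(h_6,h_7)) all reduce to 0 modulo the current basis, so we have a Gröbner basis.
Inter-reduce: drop elements whose leading term is divisible by another's, tail-reduce, and make monic.
Reduced Gröbner basis: {u - 5, v - 4}.

A lex Gröbner basis eliminates variables successively. Here v - 4 depends only on v, with roots {4}; lifting each root through the earlier basis elements recovers the full solutions.
  v = 4: the earlier basis element becomes u - 5 = 0, giving u = 5 — point (5, 4).

{(5, 4)}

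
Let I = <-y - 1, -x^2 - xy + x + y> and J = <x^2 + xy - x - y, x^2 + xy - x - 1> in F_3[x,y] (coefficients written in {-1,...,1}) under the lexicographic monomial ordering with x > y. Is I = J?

No, the ideals differ.

For a fixed monomial order, each ideal has a unique reduced Gröbner basis; comparing bases decides equality.
Buchberger on the first generating set:
f_1 = -y - 1, LT = y.
f_2 = -x^2 - xy + x + y, LT = x^2.

The S-polynomials (S(f_1,f_2)) all reduce to 0 modulo the current basis, so we have a Gröbner basis.
Inter-reduce: drop elements whose leading term is divisible by another's, tail-reduce, and make monic.
Reduced Gröbner basis: {x^2 + x + 1, y + 1}.

Buchberger on the second generating set:
h_1 = x^2 + xy - x - y, LT = x^2.
h_2 = x^2 + xy - x - 1, LT = x^2.

S(h_1,h_2): lcm = x^2. S = -y + 1.
  reduce S modulo (h_1, h_2):
  remainder -y + 1 ≠ 0; add k_3 = -y + 1 to the basis.

The other S-polynomials (S(h_1,k_3), S(h_2,k_3)) all reduce to 0 modulo the current basis, so we have a Gröbner basis.
Inter-reduce: drop elements whose leading term is divisible by another's, tail-reduce, and make monic.
Reduced Gröbner basis: {x^2 - 1, y - 1}.

Since the reduced bases disagree, the two ideals are not the same.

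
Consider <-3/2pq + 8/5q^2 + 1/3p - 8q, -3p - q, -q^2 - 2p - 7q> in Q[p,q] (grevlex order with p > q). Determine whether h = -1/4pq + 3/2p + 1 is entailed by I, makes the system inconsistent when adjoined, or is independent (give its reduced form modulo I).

Adjoining -1/4pq + 3/2p + 1 makes the ideal the whole ring: the system is inconsistent.

First compute the reduced Gröbner basis of I by Buchberger's algorithm.
f_1 = -3/2pq + 8/5q^2 + 1/3p - 8q, LT = pq.
f_2 = -3p - q, LT = p.
f_3 = -q^2 - 2p - 7q, LT = q^2.

S(f_1,f_2): lcm = pq. S = -7/5q^2 - 2/9p + 16/3q.
  leading term q^2: subtract (7/5)·f_3 from -7/5q^2 - 2/9p + 16/3q → 116/45p + 227/15q
  leading term p: subtract (-116/135)·f_2 from 116/45p + 227/15q → 1927/135q
  leading term q: no divisor's leading term divides it; move 1927/135q to the remainder.
  remainder 1927/135q ≠ 0; add k_4 = 1927/135q to the basis.

The other S-polynomials (S(f_1,f_3), S(f_2,f_3), S(f_1,k_4), S(f_2,k_4), S(f_3,k_4)) all reduce to 0 modulo the current basis, so we have a Gröbner basis.
Inter-reduce: drop elements whose leading term is divisible by another's, tail-reduce, and make monic.
Reduced Gröbner basis: {p, q}.
Label its elements g_1 = p, g_2 = q.

Reduce h = -1/4pq + 3/2p + 1 modulo G:
  leading term pq: subtract (-1/4q)·g_1 from -1/4pq + 3/2p + 1 → 3/2p + 1
  leading term p: subtract (3/2)·g_1 from 3/2p + 1 → 1
  leading term 1: no divisor's leading term divides it; move 1 to the remainder.
  normal form = 1.
The normal form is nonzero, so h ∉ I. Since h minus its normal form lies in I, I + (h) = I + (r) where r = 1; decide whether this ideal is the whole ring.
Here r = 1 is a nonzero constant, hence a unit: 1 ∈ I + (h), the Gröbner basis of I + (h) is {1}, and the enlarged system has no common solution — adjoining h is inconsistent.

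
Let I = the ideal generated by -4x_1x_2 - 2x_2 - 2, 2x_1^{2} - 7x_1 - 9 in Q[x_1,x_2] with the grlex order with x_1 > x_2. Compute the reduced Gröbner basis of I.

G = {x_2^{2} - \tfrac{9}{10}x_2 - \tfrac{1}{10}, x_1 + 5x_2 - 4}

f_1 = -4x_1x_2 - 2x_2 - 2, LT = x_1x_2.
f_2 = 2x_1^{2} - 7x_1 - 9, LT = x_1^{2}.

S(f_1,f_2): lcm = x_1^{2}x_2. S = 4x_1x_2 + \tfrac{1}{2}x_1 + \tfrac{9}{2}x_2.
  leading term x_1x_2: subtract (-1)·f_1 from 4x_1x_2 + \tfrac{1}{2}x_1 + \tfrac{9}{2}x_2 → \tfrac{1}{2}x_1 + \tfrac{5}{2}x_2 - 2
  leading term x_1: no divisor's leading term divides it; move \tfrac{1}{2}x_1 to the remainder.
  leading term x_2: no divisor's leading term divides it; move \tfrac{5}{2}x_2 to the remainder.
  leading term 1: no divisor's leading term divides it; move -2 to the remainder.
  remainder \tfrac{1}{2}x_1 + \tfrac{5}{2}x_2 - 2 ≠ 0; add g_3 = \tfrac{1}{2}x_1 + \tfrac{5}{2}x_2 - 2 to the basis.

S(f_1,g_3): lcm = x_1x_2. S = -5x_2^{2} + \tfrac{9}{2}x_2 + \tfrac{1}{2}.
  leading term x_2^{2}: no divisor's leading term divides it; move -5x_2^{2} to the remainder.
  leading term x_2: no divisor's leading term divides it; move \tfrac{9}{2}x_2 to the remainder.
  leading term 1: no divisor's leading term divides it; move \tfrac{1}{2} to the remainder.
  remainder -5x_2^{2} + \tfrac{9}{2}x_2 + \tfrac{1}{2} ≠ 0; add g_4 = -5x_2^{2} + \tfrac{9}{2}x_2 + \tfrac{1}{2} to the basis.

The other S-polynomials (S(f_2,g_3), S(f_1,g_4), S(f_2,g_4), S(g_3,g_4)) all reduce to 0 modulo the current basis, so we have a Gröbner basis.
Inter-reduce: drop elements whose leading term is divisible by another's, tail-reduce, and make monic.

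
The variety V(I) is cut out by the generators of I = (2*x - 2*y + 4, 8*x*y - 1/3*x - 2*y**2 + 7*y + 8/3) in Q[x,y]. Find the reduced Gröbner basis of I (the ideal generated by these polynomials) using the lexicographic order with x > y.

f_1 = 2*x - 2*y + 4, LT = x.
f_2 = 8*x*y - 1/3*x - 2*y**2 + 7*y + 8/3, LT = x*y.

S(f_1,f_2): lcm = x*y. S = 1/24*x - 3/4*y**2 + 9/8*y - 1/3.
  leading term x: subtract (1/48)·f_1 from 1/24*x - 3/4*y**2 + 9/8*y - 1/3 → -3/4*y**2 + 7/6*y - 5/12
  leading term y**2: no divisor's leading term divides it; move -3/4*y**2 to the remainder.
  leading term y: no divisor's leading term divides it; move 7/6*y to the remainder.
  leading term 1: no divisor's leading term divides it; move -5/12 to the remainder.
  remainder -3/4*y**2 + 7/6*y - 5/12 ≠ 0; add g_3 = -3/4*y**2 + 7/6*y - 5/12 to the basis.

The other S-polynomials (S(f_1,g_3), S(f_2,g_3)) all reduce to 0 modulo the current basis, so we have a Gröbner basis.
Inter-reduce: drop elements whose leading term is divisible by another's, tail-reduce, and make monic.

G = {x - y + 2, y**2 - 14/9*y + 5/9}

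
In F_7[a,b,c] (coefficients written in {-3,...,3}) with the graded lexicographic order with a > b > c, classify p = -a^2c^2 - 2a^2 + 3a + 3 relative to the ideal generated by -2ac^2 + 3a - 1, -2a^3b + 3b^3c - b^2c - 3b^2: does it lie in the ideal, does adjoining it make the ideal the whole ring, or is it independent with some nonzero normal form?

Adjoining -a^2c^2 - 2a^2 + 3a + 3 makes the ideal the whole ring: the system is inconsistent.

First compute the reduced Gröbner basis of I by Buchberger's algorithm.
f_1 = -2ac^2 + 3a - 1, LT = ac^2.
f_2 = -2a^3b + 3b^3c - b^2c - 3b^2, LT = a^3b.

S(f_1,f_2): lcm = a^3bc^2. S = -2b^3c^3 + 3b^2c^3 + 2a^3b + 2b^2c^2 - 3a^2b.
  reduce S modulo (f_1, f_2):
  remainder -2b^3c^3 + 3b^2c^3 + 3b^3c + 2b^2c^2 - 3a^2b - b^2c - 3b^2 ≠ 0; add h_3 = -2b^3c^3 + 3b^2c^3 + 3b^3c + 2b^2c^2 - 3a^2b - b^2c - 3b^2 to the basis.

The other S-polynomials (S(f_1,h_3), S(f_2,h_3)) all reduce to 0 modulo the current basis, so we have a Gröbner basis.
Inter-reduce: drop elements whose leading term is divisible by another's, tail-reduce, and make monic.
Reduced Gröbner basis: {b^3c^3 + 2b^2c^3 + 2b^3c - b^2c^2 - 2a^2b - 3b^2c - 2b^2, a^3b + 2b^3c - 3b^2c - 2b^2, ac^2 + 2a - 3}.
Label its elements g_1 = b^3c^3 + 2b^2c^3 + 2b^3c - b^2c^2 - 2a^2b - 3b^2c - 2b^2, g_2 = a^3b + 2b^3c - 3b^2c - 2b^2, g_3 = ac^2 + 2a - 3.

Reduce p = -a^2c^2 - 2a^2 + 3a + 3 modulo G:
  leading term a^2c^2: subtract (-a)·g_3 from -a^2c^2 - 2a^2 + 3a + 3 → 3
  leading term 1: no divisor's leading term divides it; move 3 to the remainder.
  normal form = 3.
The normal form is nonzero, so p ∉ I. Since p minus its normal form lies in I, I + (p) = I + (r) where r = 3; decide whether this ideal is the whole ring.
Here r = 3 is a nonzero constant, hence a unit: 1 ∈ I + (p), the Gröbner basis of I + (p) is {1}, and the enlarged system has no common solution — adjoining p is inconsistent.

Ideal membership is decidable via reduction modulo a Gröbner basis.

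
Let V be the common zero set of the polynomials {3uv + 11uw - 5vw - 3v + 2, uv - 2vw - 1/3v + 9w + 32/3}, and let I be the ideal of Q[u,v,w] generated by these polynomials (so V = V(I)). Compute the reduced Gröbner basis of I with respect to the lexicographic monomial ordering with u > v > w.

G = {uv - 2vw - 1/3v + 9w + 32/3, uw + 1/11vw - 2/11v - 27/11w - 30/11, v^2w - 2v^2 + 22vw^2 - 70/3vw - 30v - 99w^2 - 352/3w}

f_1 = 3uv + 11uw - 5vw - 3v + 2, LT = uv.
f_2 = uv - 2vw - 1/3v + 9w + 32/3, LT = uv.

S(f_1,f_2): lcm = uv. S = 11/3uw + 1/3vw - 2/3v - 9w - 10.
  leading term uw: no divisor's leading term divides it; move 11/3uw to the remainder.
  leading term vw: no divisor's leading term divides it; move 1/3vw to the remainder.
  leading term v: no divisor's leading term divides it; move -2/3v to the remainder.
  leading term w: no divisor's leading term divides it; move -9w to the remainder.
  leading term 1: no divisor's leading term divides it; move -10 to the remainder.
  remainder 11/3uw + 1/3vw - 2/3v - 9w - 10 ≠ 0; add g_3 = 11/3uw + 1/3vw - 2/3v - 9w - 10 to the basis.

S(f_1,g_3): lcm = uvw. S = 11/3uw^2 - 1/11v^2w + 2/11v^2 - 5/3vw^2 + 16/11vw + 30/11v + 2/3w.
  leading term uw^2: subtract (w)·g_3 from 11/3uw^2 - 1/11v^2w + 2/11v^2 - 5/3vw^2 + 16/11vw + 30/11v + 2/3w → -1/11v^2w + 2/11v^2 - 2vw^2 + 70/33vw + 30/11v + 9w^2 + 32/3w
  leading term v^2w: no divisor's leading term divides it; move -1/11v^2w to the remainder.
  leading term v^2: no divisor's leading term divides it; move 2/11v^2 to the remainder.
  leading term vw^2: no divisor's leading term divides it; move -2vw^2 to the remainder.
  leading term vw: no divisor's leading term divides it; move 70/33vw to the remainder.
  leading term v: no divisor's leading term divides it; move 30/11v to the remainder.
  leading term w^2: no divisor's leading term divides it; move 9w^2 to the remainder.
  leading term w: no divisor's leading term divides it; move 32/3w to the remainder.
  remainder -1/11v^2w + 2/11v^2 - 2vw^2 + 70/33vw + 30/11v + 9w^2 + 32/3w ≠ 0; add g_4 = -1/11v^2w + 2/11v^2 - 2vw^2 + 70/33vw + 30/11v + 9w^2 + 32/3w to the basis.

The other S-polynomials (S(f_2,g_3), S(f_1,g_4), S(f_2,g_4), S(g_3,g_4)) all reduce to 0 modulo the current basis, so we have a Gröbner basis.
Inter-reduce: drop elements whose leading term is divisible by another's, tail-reduce, and make monic.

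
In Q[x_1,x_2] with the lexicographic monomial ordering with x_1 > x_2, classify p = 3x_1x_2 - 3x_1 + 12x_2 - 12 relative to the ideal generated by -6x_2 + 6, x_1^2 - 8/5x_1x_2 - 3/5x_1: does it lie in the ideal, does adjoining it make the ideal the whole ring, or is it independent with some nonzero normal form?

First compute the reduced Gröbner basis of I by Buchberger's algorithm.
f_1 = -6x_2 + 6, LT = x_2.
f_2 = x_1^2 - 8/5x_1x_2 - 3/5x_1, LT = x_1^2.

The S-polynomials (S(f_1,f_2)) all reduce to 0 modulo the current basis, so we have a Gröbner basis.
Inter-reduce: drop elements whose leading term is divisible by another's, tail-reduce, and make monic.
Reduced Gröbner basis: {x_1^2 - 11/5x_1, x_2 - 1}.
Label its elements g_1 = x_1^2 - 11/5x_1, g_2 = x_2 - 1.

Reduce p = 3x_1x_2 - 3x_1 + 12x_2 - 12 modulo G:
  leading term x_1x_2: subtract (3x_1)·g_2 from 3x_1x_2 - 3x_1 + 12x_2 - 12 → 12x_2 - 12
  leading term x_2: subtract (12)·g_2 from 12x_2 - 12 → 0
  normal form = 0.
Since the normal form is 0, p ∈ I.

Ideal membership is decidable via reduction modulo a Gröbner basis.

3x_1x_2 - 3x_1 + 12x_2 - 12 lies in I (it reduces to 0).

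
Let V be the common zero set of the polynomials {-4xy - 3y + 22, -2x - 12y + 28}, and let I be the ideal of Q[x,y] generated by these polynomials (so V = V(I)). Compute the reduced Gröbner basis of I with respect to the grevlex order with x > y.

f_1 = -4xy - 3y + 22, LT = xy.
f_2 = -2x - 12y + 28, LT = x.

S(f_1,f_2): lcm = xy. S = -6y^2 + 59/4y - 11/2.
  leading term y^2: no divisor's leading term divides it; move -6y^2 to the remainder.
  leading term y: no divisor's leading term divides it; move 59/4y to the remainder.
  leading term 1: no divisor's leading term divides it; move -11/2 to the remainder.
  remainder -6y^2 + 59/4y - 11/2 ≠ 0; add g_3 = -6y^2 + 59/4y - 11/2 to the basis.

The other S-polynomials (S(f_1,g_3), S(f_2,g_3)) all reduce to 0 modulo the current basis, so we have a Gröbner basis.
Inter-reduce: drop elements whose leading term is divisible by another's, tail-reduce, and make monic.

G = {y^2 - 59/24y + 11/12, x + 6y - 14}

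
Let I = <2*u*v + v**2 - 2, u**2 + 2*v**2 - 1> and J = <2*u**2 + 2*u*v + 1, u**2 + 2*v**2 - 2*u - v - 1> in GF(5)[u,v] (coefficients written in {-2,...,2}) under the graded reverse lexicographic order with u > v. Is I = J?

Equality of ideals is decidable: compute both reduced Gröbner bases (unique for the ordering) and check whether they agree.
Buchberger on the first generating set:
f_1 = 2*u*v + v**2 - 2, LT = u*v.
f_2 = u**2 + 2*v**2 - 1, LT = u**2.

S(f_1,f_2): lcm = u**2*v. S = -2*u*v**2 - 2*v**3 - u + v.
  leading term u*v**2: subtract (-v)·f_1 from -2*u*v**2 - 2*v**3 - u + v → -v**3 - u - v
  leading term v**3: no divisor's leading term divides it; move -v**3 to the remainder.
  leading term u: no divisor's leading term divides it; move -u to the remainder.
  leading term v: no divisor's leading term divides it; move -v to the remainder.
  remainder -v**3 - u - v ≠ 0; add g_3 = -v**3 - u - v to the basis.

The other S-polynomials (S(f_1,g_3), S(f_2,g_3)) all reduce to 0 modulo the current basis, so we have a Gröbner basis.
Inter-reduce: drop elements whose leading term is divisible by another's, tail-reduce, and make monic.
Reduced Gröbner basis: {v**3 + u + v, u**2 + 2*v**2 - 1, u*v - 2*v**2 - 1}.

Buchberger on the second generating set:
h_1 = 2*u**2 + 2*u*v + 1, LT = u**2.
h_2 = u**2 + 2*v**2 - 2*u - v - 1, LT = u**2.

S(h_1,h_2): lcm = u**2. S = u*v - 2*v**2 + 2*u + v - 1.
  leading term u*v: no divisor's leading term divides it; move u*v to the remainder.
  leading term v**2: no divisor's leading term divides it; move -2*v**2 to the remainder.
  leading term u: no divisor's leading term divides it; move 2*u to the remainder.
  leading term v: no divisor's leading term divides it; move v to the remainder.
  leading term 1: no divisor's leading term divides it; move -1 to the remainder.
  remainder u*v - 2*v**2 + 2*u + v - 1 ≠ 0; add k_3 = u*v - 2*v**2 + 2*u + v - 1 to the basis.

S(h_1,k_3): lcm = u**2*v. S = -2*u*v**2 - 2*u**2 - u*v + u - 2*v.
  leading term u*v**2: subtract (-2*v)·k_3 from -2*u*v**2 - 2*u**2 - u*v + u - 2*v → v**3 - 2*u**2 - 2*u*v + 2*v**2 + u + v
  leading term v**3: no divisor's leading term divides it; move v**3 to the remainder.
  leading term u**2: subtract (-1)·h_1 from -2*u**2 - 2*u*v + 2*v**2 + u + v → 2*v**2 + u + v + 1
  leading term v**2: no divisor's leading term divides it; move 2*v**2 to the remainder.
  leading term u: no divisor's leading term divides it; move u to the remainder.
  leading term v: no divisor's leading term divides it; move v to the remainder.
  leading term 1: no divisor's leading term divides it; move 1 to the remainder.
  remainder v**3 + 2*v**2 + u + v + 1 ≠ 0; add k_4 = v**3 + 2*v**2 + u + v + 1 to the basis.

The other S-polynomials (S(h_2,k_3), S(h_1,k_4), S(h_2,k_4), S(k_3,k_4)) all reduce to 0 modulo the current basis, so we have a Gröbner basis.
Inter-reduce: drop elements whose leading term is divisible by another's, tail-reduce, and make monic.
Reduced Gröbner basis: {v**3 + 2*v**2 + u + v + 1, u**2 + 2*v**2 - 2*u - v - 1, u*v - 2*v**2 + 2*u + v - 1}.

These differ, so the ideals are not equal.

No, the ideals differ.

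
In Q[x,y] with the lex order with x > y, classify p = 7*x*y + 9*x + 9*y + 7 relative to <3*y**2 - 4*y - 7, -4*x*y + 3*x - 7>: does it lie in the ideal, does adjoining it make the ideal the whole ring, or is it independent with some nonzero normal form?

7*x*y + 9*x + 9*y + 7 lies in I (it reduces to 0).

First compute the reduced Gröbner basis of I by Buchberger's algorithm.
f_1 = 3*y**2 - 4*y - 7, LT = y**2.
f_2 = -4*x*y + 3*x - 7, LT = x*y.

S(f_1,f_2): lcm = x*y**2. S = -7/12*x*y - 7/3*x - 7/4*y.
  reduce S modulo (f_1, f_2):
  remainder -133/48*x - 7/4*y + 49/48 ≠ 0; add h_3 = -133/48*x - 7/4*y + 49/48 to the basis.

The other S-polynomials (S(f_1,h_3), S(f_2,h_3)) all reduce to 0 modulo the current basis, so we have a Gröbner basis.
Inter-reduce: drop elements whose leading term is divisible by another's, tail-reduce, and make monic.
Reduced Gröbner basis: {x + 12/19*y - 7/19, y**2 - 4/3*y - 7/3}.
Label its elements g_1 = x + 12/19*y - 7/19, g_2 = y**2 - 4/3*y - 7/3.

Reduce p = 7*x*y + 9*x + 9*y + 7 modulo G:
  leading term x*y: subtract (7*y)·g_1 from 7*x*y + 9*x + 9*y + 7 → 9*x - 84/19*y**2 + 220/19*y + 7
  leading term x: subtract (9)·g_1 from 9*x - 84/19*y**2 + 220/19*y + 7 → -84/19*y**2 + 112/19*y + 196/19
  leading term y**2: subtract (-84/19)·g_2 from -84/19*y**2 + 112/19*y + 196/19 → 0
  normal form = 0.
Since the normal form is 0, p ∈ I.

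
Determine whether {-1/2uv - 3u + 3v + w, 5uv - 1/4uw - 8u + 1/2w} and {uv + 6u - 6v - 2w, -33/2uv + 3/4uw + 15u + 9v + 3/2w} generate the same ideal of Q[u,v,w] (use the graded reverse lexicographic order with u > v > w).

Since reduced Gröbner bases are canonical representatives of ideals under a given ordering, it suffices to compute and compare them.
Buchberger on the first generating set:
f_1 = -1/2uv - 3u + 3v + w, LT = uv.
f_2 = 5uv - 1/4uw - 8u + 1/2w, LT = uv.

S(f_1,f_2): lcm = uv. S = 1/20uw + 38/5u - 6v - 21/10w.
  leading term uw: no divisor's leading term divides it; move 1/20uw to the remainder.
  leading term u: no divisor's leading term divides it; move 38/5u to the remainder.
  leading term v: no divisor's leading term divides it; move -6v to the remainder.
  leading term w: no divisor's leading term divides it; move -21/10w to the remainder.
  remainder 1/20uw + 38/5u - 6v - 21/10w ≠ 0; add g_3 = 1/20uw + 38/5u - 6v - 21/10w to the basis.

S(f_1,g_3): lcm = uvw. S = -152uv + 120v^2 + 6uw + 36vw - 2w^2.
  leading term uv: subtract (304)·f_1 from -152uv + 120v^2 + 6uw + 36vw - 2w^2 → 120v^2 + 6uw + 36vw - 2w^2 + 912u - 912v - 304w
  leading term v^2: no divisor's leading term divides it; move 120v^2 to the remainder.
  leading term uw: subtract (120)·g_3 from 6uw + 36vw - 2w^2 + 912u - 912v - 304w → 36vw - 2w^2 - 192v - 52w
  leading term vw: no divisor's leading term divides it; move 36vw to the remainder.
  leading term w^2: no divisor's leading term divides it; move -2w^2 to the remainder.
  leading term v: no divisor's leading term divides it; move -192v to the remainder.
  leading term w: no divisor's leading term divides it; move -52w to the remainder.
  remainder 120v^2 + 36vw - 2w^2 - 192v - 52w ≠ 0; add g_4 = 120v^2 + 36vw - 2w^2 - 192v - 52w to the basis.

The other S-polynomials (S(f_2,g_3), S(f_1,g_4), S(f_2,g_4), S(g_3,g_4)) all reduce to 0 modulo the current basis, so we have a Gröbner basis.
Inter-reduce: drop elements whose leading term is divisible by another's, tail-reduce, and make monic.
Reduced Gröbner basis: {uv + 6u - 6v - 2w, v^2 + 3/10vw - 1/60w^2 - 8/5v - 13/30w, uw + 152u - 120v - 42w}.

Buchberger on the second generating set:
h_1 = uv + 6u - 6v - 2w, LT = uv.
h_2 = -33/2uv + 3/4uw + 15u + 9v + 3/2w, LT = uv.

S(h_1,h_2): lcm = uv. S = 1/22uw + 76/11u - 60/11v - 21/11w.
  leading term uw: no divisor's leading term divides it; move 1/22uw to the remainder.
  leading term u: no divisor's leading term divides it; move 76/11u to the remainder.
  leading term v: no divisor's leading term divides it; move -60/11v to the remainder.
  leading term w: no divisor's leading term divides it; move -21/11w to the remainder.
  remainder 1/22uw + 76/11u - 60/11v - 21/11w ≠ 0; add k_3 = 1/22uw + 76/11u - 60/11v - 21/11w to the basis.

S(h_1,k_3): lcm = uvw. S = -152uv + 120v^2 + 6uw + 36vw - 2w^2.
  leading term uv: subtract (-152)·h_1 from -152uv + 120v^2 + 6uw + 36vw - 2w^2 → 120v^2 + 6uw + 36vw - 2w^2 + 912u - 912v - 304w
  leading term v^2: no divisor's leading term divides it; move 120v^2 to the remainder.
  leading term uw: subtract (132)·k_3 from 6uw + 36vw - 2w^2 + 912u - 912v - 304w → 36vw - 2w^2 - 192v - 52w
  leading term vw: no divisor's leading term divides it; move 36vw to the remainder.
  leading term w^2: no divisor's leading term divides it; move -2w^2 to the remainder.
  leading term v: no divisor's leading term divides it; move -192v to the remainder.
  leading term w: no divisor's leading term divides it; move -52w to the remainder.
  remainder 120v^2 + 36vw - 2w^2 - 192v - 52w ≠ 0; add k_4 = 120v^2 + 36vw - 2w^2 - 192v - 52w to the basis.

The other S-polynomials (S(h_2,k_3), S(h_1,k_4), S(h_2,k_4), S(k_3,k_4)) all reduce to 0 modulo the current basis, so we have a Gröbner basis.
Inter-reduce: drop elements whose leading term is divisible by another's, tail-reduce, and make monic.
Reduced Gröbner basis: {uv + 6u - 6v - 2w, v^2 + 3/10vw - 1/60w^2 - 8/5v - 13/30w, uw + 152u - 120v - 42w}.

These coincide, so the ideals are equal.
The same test decides containment: I ⊆ J iff every generator of I reduces to 0 modulo a Gröbner basis of J.

Yes, the ideals are equal.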